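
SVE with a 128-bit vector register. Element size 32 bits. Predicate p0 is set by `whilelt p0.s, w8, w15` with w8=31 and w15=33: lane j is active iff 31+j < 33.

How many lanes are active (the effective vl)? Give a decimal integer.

128-bit reg / 32-bit elem → 4 lanes
active while 31+j < 33, i.e. j ∈ [0,2) capped at 4 ⇒ 2

vl = 2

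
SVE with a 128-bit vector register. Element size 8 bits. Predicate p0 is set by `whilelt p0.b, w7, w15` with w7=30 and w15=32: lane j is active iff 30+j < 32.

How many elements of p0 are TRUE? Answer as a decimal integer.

128-bit reg / 8-bit elem → 16 lanes
active while 30+j < 32, i.e. j ∈ [0,2) capped at 16 ⇒ 2

vl = 2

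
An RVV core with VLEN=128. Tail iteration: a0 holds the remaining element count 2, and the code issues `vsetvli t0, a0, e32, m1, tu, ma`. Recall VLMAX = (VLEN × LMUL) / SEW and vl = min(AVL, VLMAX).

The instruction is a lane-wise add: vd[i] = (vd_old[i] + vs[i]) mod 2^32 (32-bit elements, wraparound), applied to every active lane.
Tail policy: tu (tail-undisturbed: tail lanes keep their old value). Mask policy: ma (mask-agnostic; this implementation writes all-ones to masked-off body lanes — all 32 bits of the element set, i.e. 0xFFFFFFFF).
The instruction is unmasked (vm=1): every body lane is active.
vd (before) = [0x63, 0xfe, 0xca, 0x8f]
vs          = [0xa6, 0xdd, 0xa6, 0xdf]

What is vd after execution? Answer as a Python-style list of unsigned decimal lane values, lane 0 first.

VLMAX = VLEN×LMUL/SEW = 128×1/32 = 4
vl ← min(2, 4) = 2
  i=0: add(0x63,0xa6) → 265
  i=1: add(0xfe,0xdd) → 475
  i=2: tail/keep → 202
  i=3: tail/keep → 143

vd = [265, 475, 202, 143]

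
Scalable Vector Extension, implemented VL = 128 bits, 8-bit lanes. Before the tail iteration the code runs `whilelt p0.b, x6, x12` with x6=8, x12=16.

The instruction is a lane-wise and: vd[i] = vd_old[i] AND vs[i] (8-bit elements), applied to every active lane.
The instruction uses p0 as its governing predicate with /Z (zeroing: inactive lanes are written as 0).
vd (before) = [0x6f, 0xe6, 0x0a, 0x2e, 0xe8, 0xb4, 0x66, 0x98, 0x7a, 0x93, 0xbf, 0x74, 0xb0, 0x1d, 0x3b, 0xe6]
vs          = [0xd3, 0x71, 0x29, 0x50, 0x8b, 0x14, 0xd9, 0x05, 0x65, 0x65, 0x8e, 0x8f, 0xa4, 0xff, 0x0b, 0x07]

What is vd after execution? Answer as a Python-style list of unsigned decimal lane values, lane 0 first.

vd = [67, 96, 8, 0, 136, 20, 64, 0, 0, 0, 0, 0, 0, 0, 0, 0]

register lanes = 128/8 = 16
p0[j] = (8+j < 16); true for j=0..7 → 8 lanes set
lane  0: and(0x6f,0xd3) ⇒ 0x43
lane  1: and(0xe6,0x71) ⇒ 0x60
lane  2: and(0x0a,0x29) ⇒ 0x08
lane  3: and(0x2e,0x50) ⇒ 0x00
lane  4: and(0xe8,0x8b) ⇒ 0x88
lane  5: and(0xb4,0x14) ⇒ 0x14
lane  6: and(0x66,0xd9) ⇒ 0x40
lane  7: and(0x98,0x05) ⇒ 0x00
lane  8: tail/zero ⇒ 0x00
lane  9: tail/zero ⇒ 0x00
lane 10: tail/zero ⇒ 0x00
lane 11: tail/zero ⇒ 0x00
lane 12: tail/zero ⇒ 0x00
lane 13: tail/zero ⇒ 0x00
lane 14: tail/zero ⇒ 0x00
lane 15: tail/zero ⇒ 0x00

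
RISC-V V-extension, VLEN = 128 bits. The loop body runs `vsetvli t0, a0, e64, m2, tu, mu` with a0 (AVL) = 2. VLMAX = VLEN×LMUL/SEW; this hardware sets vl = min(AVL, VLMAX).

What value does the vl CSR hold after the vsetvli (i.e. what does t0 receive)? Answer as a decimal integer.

VLMAX = VLEN×LMUL/SEW = 128×2/64 = 4
vl ← min(2, 4) = 2

vl = 2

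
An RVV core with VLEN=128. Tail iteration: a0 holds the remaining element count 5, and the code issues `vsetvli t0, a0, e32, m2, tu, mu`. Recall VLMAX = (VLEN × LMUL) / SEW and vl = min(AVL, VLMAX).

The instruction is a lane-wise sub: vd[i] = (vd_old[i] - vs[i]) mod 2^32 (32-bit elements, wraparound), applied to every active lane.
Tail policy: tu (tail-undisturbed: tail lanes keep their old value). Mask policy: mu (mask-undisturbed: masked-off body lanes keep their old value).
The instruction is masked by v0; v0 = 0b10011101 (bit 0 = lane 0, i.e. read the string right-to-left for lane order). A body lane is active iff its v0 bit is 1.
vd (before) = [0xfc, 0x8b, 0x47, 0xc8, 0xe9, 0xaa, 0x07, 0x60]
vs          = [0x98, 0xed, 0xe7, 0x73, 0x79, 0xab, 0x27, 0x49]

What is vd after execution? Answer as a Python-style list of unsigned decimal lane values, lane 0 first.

VLMAX = (128 × 2) / 32 = 8 lanes
AVL=5 ≤ VLMAX=8, so vl = 5
  i=0: sub(0xfc,0x98) → 100
  i=1: mask-off/keep → 139
  i=2: sub(0x47,0xe7) → 4294967136
  i=3: sub(0xc8,0x73) → 85
  i=4: sub(0xe9,0x79) → 112
  i=5: tail/keep → 170
  i=6: tail/keep → 7
  i=7: tail/keep → 96

vd = [100, 139, 4294967136, 85, 112, 170, 7, 96]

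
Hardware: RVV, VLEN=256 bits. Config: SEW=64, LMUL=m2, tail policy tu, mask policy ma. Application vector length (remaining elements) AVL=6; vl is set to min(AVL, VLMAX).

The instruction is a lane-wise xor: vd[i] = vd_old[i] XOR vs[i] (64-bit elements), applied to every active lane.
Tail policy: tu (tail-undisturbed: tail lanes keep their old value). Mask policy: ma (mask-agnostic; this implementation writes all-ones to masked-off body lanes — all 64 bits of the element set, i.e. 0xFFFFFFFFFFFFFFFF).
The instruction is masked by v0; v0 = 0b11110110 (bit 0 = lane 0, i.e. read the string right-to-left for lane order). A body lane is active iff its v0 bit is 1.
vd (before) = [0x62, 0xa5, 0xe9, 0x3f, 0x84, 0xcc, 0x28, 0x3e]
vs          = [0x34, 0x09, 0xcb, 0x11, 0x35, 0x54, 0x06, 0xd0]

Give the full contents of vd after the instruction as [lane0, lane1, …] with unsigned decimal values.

vd = [18446744073709551615, 172, 34, 18446744073709551615, 177, 152, 40, 62]

lanes per group: 256·2/64 = 8
vl = min(AVL, VLMAX) = min(6, 8) = 6
[0] mask-off/ones = 0xffffffffffffffff
[1] xor(0xa5,0x09) = 0xac
[2] xor(0xe9,0xcb) = 0x22
[3] mask-off/ones = 0xffffffffffffffff
[4] xor(0x84,0x35) = 0xb1
[5] xor(0xcc,0x54) = 0x98
[6] tail/keep = 0x28
[7] tail/keep = 0x3e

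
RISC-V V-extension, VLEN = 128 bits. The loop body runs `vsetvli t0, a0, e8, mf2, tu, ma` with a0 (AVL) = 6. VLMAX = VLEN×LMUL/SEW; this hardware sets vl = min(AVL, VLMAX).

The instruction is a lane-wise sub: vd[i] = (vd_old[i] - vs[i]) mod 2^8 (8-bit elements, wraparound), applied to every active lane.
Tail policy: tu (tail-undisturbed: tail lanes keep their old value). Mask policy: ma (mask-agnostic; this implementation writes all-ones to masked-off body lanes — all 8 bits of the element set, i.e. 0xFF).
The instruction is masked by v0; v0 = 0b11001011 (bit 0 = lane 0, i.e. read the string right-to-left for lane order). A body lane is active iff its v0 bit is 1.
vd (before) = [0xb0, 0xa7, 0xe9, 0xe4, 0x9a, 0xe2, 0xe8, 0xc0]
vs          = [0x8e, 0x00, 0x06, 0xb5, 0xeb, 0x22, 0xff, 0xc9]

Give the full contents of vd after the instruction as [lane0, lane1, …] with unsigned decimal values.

vd = [34, 167, 255, 47, 255, 255, 232, 192]

VLMAX = VLEN×LMUL/SEW = 128×1/2/8 = 8
AVL=6 ≤ VLMAX=8, so vl = 6
  i=0: sub(0xb0,0x8e) → 34
  i=1: sub(0xa7,0x00) → 167
  i=2: mask-off/ones → 255
  i=3: sub(0xe4,0xb5) → 47
  i=4: mask-off/ones → 255
  i=5: mask-off/ones → 255
  i=6: tail/keep → 232
  i=7: tail/keep → 192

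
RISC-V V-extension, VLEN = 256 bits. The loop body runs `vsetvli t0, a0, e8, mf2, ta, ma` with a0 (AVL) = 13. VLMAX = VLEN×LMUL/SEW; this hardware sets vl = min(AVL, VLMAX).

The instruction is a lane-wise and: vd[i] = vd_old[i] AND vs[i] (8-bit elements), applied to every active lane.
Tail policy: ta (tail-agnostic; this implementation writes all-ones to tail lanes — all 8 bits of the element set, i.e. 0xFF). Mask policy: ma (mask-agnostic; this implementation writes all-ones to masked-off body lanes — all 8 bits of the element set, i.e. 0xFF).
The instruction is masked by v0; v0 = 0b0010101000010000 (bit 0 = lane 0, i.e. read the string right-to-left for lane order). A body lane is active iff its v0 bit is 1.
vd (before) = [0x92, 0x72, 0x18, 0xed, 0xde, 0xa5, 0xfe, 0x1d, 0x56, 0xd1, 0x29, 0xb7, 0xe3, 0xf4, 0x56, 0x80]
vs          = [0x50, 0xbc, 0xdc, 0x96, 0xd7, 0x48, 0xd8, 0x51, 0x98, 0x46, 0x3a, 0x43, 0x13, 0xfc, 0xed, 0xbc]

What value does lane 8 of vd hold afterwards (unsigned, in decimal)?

VLMAX = VLEN×LMUL/SEW = 256×1/2/8 = 16
AVL=13 ≤ VLMAX=16, so vl = 13
  i=0: mask-off/ones → 255
  i=1: mask-off/ones → 255
  i=2: mask-off/ones → 255
  i=3: mask-off/ones → 255
  i=4: and(0xde,0xd7) → 214
  i=5: mask-off/ones → 255
  i=6: mask-off/ones → 255
  i=7: mask-off/ones → 255
  i=8: mask-off/ones → 255
  i=9: and(0xd1,0x46) → 64
  i=10: mask-off/ones → 255
  i=11: and(0xb7,0x43) → 3
  i=12: mask-off/ones → 255
  i=13: tail/ones → 255
  i=14: tail/ones → 255
  i=15: tail/ones → 255

vd[8] = 255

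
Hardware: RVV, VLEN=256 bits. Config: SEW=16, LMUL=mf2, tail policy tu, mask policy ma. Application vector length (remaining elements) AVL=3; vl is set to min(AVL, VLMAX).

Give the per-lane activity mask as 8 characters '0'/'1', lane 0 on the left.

lanes per group: 256·1/2/16 = 8
vl = min(AVL, VLMAX) = min(3, 8) = 3
bits (lane 0 leftmost): 11100000

predicate = 11100000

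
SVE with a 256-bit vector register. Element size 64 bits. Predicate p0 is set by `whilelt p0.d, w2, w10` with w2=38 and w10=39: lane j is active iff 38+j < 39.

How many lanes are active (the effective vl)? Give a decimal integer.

vl = 1

register lanes = 256/64 = 4
active while 38+j < 39, i.e. j ∈ [0,1) capped at 4 ⇒ 1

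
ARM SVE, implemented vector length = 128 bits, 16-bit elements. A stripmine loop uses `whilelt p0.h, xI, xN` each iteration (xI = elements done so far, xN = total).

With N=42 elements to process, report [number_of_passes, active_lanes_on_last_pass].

128-bit reg / 16-bit elem → 8 lanes
N=42: ⌈42/8⌉ = 6 iters; last vl = 42 − 5×8 = 2

[iterations, last_vl] = [6, 2]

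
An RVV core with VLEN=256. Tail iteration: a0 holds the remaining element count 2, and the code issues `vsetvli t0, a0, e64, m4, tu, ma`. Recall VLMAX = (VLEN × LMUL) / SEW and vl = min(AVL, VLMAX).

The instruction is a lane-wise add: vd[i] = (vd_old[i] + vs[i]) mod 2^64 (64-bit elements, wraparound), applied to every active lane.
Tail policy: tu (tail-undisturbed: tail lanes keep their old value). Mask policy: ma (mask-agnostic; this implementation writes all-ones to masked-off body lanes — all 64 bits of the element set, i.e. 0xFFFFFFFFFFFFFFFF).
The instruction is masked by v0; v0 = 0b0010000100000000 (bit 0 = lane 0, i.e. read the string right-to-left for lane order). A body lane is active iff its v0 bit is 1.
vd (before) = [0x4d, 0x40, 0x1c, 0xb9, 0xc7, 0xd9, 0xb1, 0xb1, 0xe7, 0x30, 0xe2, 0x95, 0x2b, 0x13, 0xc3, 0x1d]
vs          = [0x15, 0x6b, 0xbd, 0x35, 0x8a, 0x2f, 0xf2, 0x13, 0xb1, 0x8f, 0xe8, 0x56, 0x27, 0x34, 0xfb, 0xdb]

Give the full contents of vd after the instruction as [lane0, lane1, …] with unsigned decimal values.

vd = [18446744073709551615, 18446744073709551615, 28, 185, 199, 217, 177, 177, 231, 48, 226, 149, 43, 19, 195, 29]

VLMAX = VLEN×LMUL/SEW = 256×4/64 = 16
vl ← min(2, 16) = 2
vd[0] mask-off/ones -> 0xffffffffffffffff
vd[1] mask-off/ones -> 0xffffffffffffffff
vd[2] tail/keep -> 0x1c
vd[3] tail/keep -> 0xb9
vd[4] tail/keep -> 0xc7
vd[5] tail/keep -> 0xd9
vd[6] tail/keep -> 0xb1
vd[7] tail/keep -> 0xb1
vd[8] tail/keep -> 0xe7
vd[9] tail/keep -> 0x30
vd[10] tail/keep -> 0xe2
vd[11] tail/keep -> 0x95
vd[12] tail/keep -> 0x2b
vd[13] tail/keep -> 0x13
vd[14] tail/keep -> 0xc3
vd[15] tail/keep -> 0x1d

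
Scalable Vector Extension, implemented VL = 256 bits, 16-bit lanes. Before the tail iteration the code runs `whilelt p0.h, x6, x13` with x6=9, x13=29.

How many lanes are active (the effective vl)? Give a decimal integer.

vl = 16

register lanes = 256/16 = 16
active while 9+j < 29, i.e. j ∈ [0,20) capped at 16 ⇒ 16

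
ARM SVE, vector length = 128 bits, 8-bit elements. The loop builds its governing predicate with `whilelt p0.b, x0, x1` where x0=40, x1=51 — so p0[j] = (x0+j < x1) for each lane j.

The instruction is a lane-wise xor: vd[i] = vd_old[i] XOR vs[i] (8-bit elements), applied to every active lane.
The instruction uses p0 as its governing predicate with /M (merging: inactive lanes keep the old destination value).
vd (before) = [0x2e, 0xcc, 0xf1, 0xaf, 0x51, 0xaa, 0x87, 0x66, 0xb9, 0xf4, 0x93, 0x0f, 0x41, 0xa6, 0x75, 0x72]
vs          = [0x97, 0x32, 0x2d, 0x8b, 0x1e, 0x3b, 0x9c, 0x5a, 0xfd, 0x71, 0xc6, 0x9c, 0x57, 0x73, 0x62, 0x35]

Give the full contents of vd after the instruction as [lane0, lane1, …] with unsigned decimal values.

vd = [185, 254, 220, 36, 79, 145, 27, 60, 68, 133, 85, 15, 65, 166, 117, 114]

lane count: 128 div 8 = 16
whilelt: lane j active iff 40+j < 51 → j < 11 → 11 active
lane  0: xor(0x2e,0x97) ⇒ 0xb9
lane  1: xor(0xcc,0x32) ⇒ 0xfe
lane  2: xor(0xf1,0x2d) ⇒ 0xdc
lane  3: xor(0xaf,0x8b) ⇒ 0x24
lane  4: xor(0x51,0x1e) ⇒ 0x4f
lane  5: xor(0xaa,0x3b) ⇒ 0x91
lane  6: xor(0x87,0x9c) ⇒ 0x1b
lane  7: xor(0x66,0x5a) ⇒ 0x3c
lane  8: xor(0xb9,0xfd) ⇒ 0x44
lane  9: xor(0xf4,0x71) ⇒ 0x85
lane 10: xor(0x93,0xc6) ⇒ 0x55
lane 11: tail/keep ⇒ 0x0f
lane 12: tail/keep ⇒ 0x41
lane 13: tail/keep ⇒ 0xa6
lane 14: tail/keep ⇒ 0x75
lane 15: tail/keep ⇒ 0x72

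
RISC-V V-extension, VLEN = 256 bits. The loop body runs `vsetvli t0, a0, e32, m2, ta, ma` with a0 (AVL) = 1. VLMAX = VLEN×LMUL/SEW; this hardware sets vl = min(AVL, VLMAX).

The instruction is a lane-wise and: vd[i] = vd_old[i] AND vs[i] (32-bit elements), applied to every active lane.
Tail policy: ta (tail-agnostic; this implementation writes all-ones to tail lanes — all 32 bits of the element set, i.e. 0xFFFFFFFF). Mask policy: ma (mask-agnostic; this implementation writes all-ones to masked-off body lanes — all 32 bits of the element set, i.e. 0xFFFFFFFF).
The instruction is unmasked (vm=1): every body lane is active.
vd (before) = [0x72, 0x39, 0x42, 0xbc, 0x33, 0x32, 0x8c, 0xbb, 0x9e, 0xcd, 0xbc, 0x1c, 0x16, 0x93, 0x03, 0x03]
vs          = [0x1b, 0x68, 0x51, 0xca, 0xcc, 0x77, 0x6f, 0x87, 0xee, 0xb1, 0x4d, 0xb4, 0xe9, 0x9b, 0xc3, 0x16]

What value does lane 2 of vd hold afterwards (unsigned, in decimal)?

VLMAX = (256 × 2) / 32 = 16 lanes
AVL=1 ≤ VLMAX=16, so vl = 1
lane  0: and(0x72,0x1b) ⇒ 0x12
lane  1: tail/ones ⇒ 0xffffffff
lane  2: tail/ones ⇒ 0xffffffff
lane  3: tail/ones ⇒ 0xffffffff
lane  4: tail/ones ⇒ 0xffffffff
lane  5: tail/ones ⇒ 0xffffffff
lane  6: tail/ones ⇒ 0xffffffff
lane  7: tail/ones ⇒ 0xffffffff
lane  8: tail/ones ⇒ 0xffffffff
lane  9: tail/ones ⇒ 0xffffffff
lane 10: tail/ones ⇒ 0xffffffff
lane 11: tail/ones ⇒ 0xffffffff
lane 12: tail/ones ⇒ 0xffffffff
lane 13: tail/ones ⇒ 0xffffffff
lane 14: tail/ones ⇒ 0xffffffff
lane 15: tail/ones ⇒ 0xffffffff

vd[2] = 4294967295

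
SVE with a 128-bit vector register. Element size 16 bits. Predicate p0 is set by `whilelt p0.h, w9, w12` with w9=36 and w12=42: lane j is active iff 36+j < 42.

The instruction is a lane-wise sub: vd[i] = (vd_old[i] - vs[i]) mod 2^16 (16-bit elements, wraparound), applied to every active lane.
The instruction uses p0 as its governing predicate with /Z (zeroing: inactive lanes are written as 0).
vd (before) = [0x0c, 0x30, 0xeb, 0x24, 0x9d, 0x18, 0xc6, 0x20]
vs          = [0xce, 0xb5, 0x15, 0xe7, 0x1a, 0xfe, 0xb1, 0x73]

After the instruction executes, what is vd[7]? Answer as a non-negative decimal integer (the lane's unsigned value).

vd[7] = 0

lane count: 128 div 16 = 8
active while 36+j < 42, i.e. j ∈ [0,6) capped at 8 ⇒ 6
[0] sub(0x0c,0xce) = 0xff3e
[1] sub(0x30,0xb5) = 0xff7b
[2] sub(0xeb,0x15) = 0xd6
[3] sub(0x24,0xe7) = 0xff3d
[4] sub(0x9d,0x1a) = 0x83
[5] sub(0x18,0xfe) = 0xff1a
[6] tail/zero = 0x00
[7] tail/zero = 0x00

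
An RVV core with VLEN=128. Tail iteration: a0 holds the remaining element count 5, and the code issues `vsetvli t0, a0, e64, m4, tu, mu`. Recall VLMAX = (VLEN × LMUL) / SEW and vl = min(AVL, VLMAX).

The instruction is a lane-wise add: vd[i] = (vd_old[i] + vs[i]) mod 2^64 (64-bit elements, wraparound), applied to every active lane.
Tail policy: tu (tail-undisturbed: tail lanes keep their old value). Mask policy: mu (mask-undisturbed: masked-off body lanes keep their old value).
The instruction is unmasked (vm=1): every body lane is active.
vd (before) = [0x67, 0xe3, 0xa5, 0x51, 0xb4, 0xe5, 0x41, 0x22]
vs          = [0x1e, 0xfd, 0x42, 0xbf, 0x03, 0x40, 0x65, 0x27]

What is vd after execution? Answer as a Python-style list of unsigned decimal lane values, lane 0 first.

VLMAX = VLEN×LMUL/SEW = 128×4/64 = 8
AVL=5 ≤ VLMAX=8, so vl = 5
  i=0: add(0x67,0x1e) → 133
  i=1: add(0xe3,0xfd) → 480
  i=2: add(0xa5,0x42) → 231
  i=3: add(0x51,0xbf) → 272
  i=4: add(0xb4,0x03) → 183
  i=5: tail/keep → 229
  i=6: tail/keep → 65
  i=7: tail/keep → 34

vd = [133, 480, 231, 272, 183, 229, 65, 34]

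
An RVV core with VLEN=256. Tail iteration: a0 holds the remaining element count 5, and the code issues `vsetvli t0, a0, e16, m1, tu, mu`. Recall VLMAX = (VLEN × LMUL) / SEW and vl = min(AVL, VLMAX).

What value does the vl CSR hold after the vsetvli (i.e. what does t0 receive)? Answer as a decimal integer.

VLMAX = (256 × 1) / 16 = 16 lanes
vl = min(AVL, VLMAX) = min(5, 16) = 5

vl = 5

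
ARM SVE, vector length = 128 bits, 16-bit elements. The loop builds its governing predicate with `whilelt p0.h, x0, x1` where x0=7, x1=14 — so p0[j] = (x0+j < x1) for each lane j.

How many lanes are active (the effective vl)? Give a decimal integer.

128-bit reg / 16-bit elem → 8 lanes
active while 7+j < 14, i.e. j ∈ [0,7) capped at 8 ⇒ 7

vl = 7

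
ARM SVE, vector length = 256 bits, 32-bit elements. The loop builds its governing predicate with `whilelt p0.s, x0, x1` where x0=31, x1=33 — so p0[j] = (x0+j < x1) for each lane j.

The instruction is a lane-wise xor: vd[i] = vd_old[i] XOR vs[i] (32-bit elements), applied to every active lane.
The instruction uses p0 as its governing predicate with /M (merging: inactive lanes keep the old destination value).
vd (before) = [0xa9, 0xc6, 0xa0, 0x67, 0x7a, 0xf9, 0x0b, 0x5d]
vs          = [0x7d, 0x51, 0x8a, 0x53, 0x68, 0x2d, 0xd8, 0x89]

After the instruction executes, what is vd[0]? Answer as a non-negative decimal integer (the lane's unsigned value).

lane count: 256 div 32 = 8
active while 31+j < 33, i.e. j ∈ [0,2) capped at 8 ⇒ 2
vd[0] xor(0xa9,0x7d) -> 0xd4
vd[1] xor(0xc6,0x51) -> 0x97
vd[2] tail/keep -> 0xa0
vd[3] tail/keep -> 0x67
vd[4] tail/keep -> 0x7a
vd[5] tail/keep -> 0xf9
vd[6] tail/keep -> 0x0b
vd[7] tail/keep -> 0x5d

vd[0] = 212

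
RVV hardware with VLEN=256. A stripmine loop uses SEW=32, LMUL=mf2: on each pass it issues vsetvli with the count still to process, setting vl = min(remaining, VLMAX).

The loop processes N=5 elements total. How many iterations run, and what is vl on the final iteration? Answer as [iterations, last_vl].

VLMAX = (256 × 1/2) / 32 = 4 lanes
5 elements at 4/iter → 2 passes, remainder 1 on the last

[iterations, last_vl] = [2, 1]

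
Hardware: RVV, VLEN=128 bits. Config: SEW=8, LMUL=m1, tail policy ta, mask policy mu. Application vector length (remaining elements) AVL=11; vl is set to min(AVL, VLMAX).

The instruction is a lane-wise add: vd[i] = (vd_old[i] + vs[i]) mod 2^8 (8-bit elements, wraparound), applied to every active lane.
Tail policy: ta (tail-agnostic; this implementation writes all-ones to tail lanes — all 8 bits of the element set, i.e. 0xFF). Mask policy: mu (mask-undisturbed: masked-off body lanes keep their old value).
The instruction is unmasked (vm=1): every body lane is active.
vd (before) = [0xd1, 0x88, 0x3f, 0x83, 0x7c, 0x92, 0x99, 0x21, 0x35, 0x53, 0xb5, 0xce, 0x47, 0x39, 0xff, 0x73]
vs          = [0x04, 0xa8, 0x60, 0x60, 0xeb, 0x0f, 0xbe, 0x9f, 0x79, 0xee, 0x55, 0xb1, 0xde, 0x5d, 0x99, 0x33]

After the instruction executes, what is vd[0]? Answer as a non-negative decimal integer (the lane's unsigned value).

vd[0] = 213

VLMAX = VLEN×LMUL/SEW = 128×1/8 = 16
AVL=11 ≤ VLMAX=16, so vl = 11
vd[0] add(0xd1,0x04) -> 0xd5
vd[1] add(0x88,0xa8) -> 0x30
vd[2] add(0x3f,0x60) -> 0x9f
vd[3] add(0x83,0x60) -> 0xe3
vd[4] add(0x7c,0xeb) -> 0x67
vd[5] add(0x92,0x0f) -> 0xa1
vd[6] add(0x99,0xbe) -> 0x57
vd[7] add(0x21,0x9f) -> 0xc0
vd[8] add(0x35,0x79) -> 0xae
vd[9] add(0x53,0xee) -> 0x41
vd[10] add(0xb5,0x55) -> 0x0a
vd[11] tail/ones -> 0xff
vd[12] tail/ones -> 0xff
vd[13] tail/ones -> 0xff
vd[14] tail/ones -> 0xff
vd[15] tail/ones -> 0xff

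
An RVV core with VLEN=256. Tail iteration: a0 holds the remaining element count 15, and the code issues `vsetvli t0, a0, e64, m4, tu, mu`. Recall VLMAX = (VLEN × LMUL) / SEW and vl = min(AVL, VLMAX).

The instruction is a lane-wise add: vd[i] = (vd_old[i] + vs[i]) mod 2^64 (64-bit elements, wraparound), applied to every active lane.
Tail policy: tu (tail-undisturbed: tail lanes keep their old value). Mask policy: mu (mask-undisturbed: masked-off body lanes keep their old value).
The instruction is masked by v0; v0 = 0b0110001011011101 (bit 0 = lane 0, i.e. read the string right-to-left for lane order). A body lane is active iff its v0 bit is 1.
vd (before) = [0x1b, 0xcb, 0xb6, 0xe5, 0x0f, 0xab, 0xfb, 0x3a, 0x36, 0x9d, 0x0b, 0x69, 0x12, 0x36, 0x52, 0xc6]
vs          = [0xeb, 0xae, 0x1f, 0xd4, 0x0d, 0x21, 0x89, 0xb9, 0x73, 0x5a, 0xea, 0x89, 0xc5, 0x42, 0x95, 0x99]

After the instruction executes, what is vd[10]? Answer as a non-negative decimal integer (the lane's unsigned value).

lanes per group: 256·4/64 = 16
vl = min(AVL, VLMAX) = min(15, 16) = 15
vd[0] add(0x1b,0xeb) -> 0x106
vd[1] mask-off/keep -> 0xcb
vd[2] add(0xb6,0x1f) -> 0xd5
vd[3] add(0xe5,0xd4) -> 0x1b9
vd[4] add(0x0f,0x0d) -> 0x1c
vd[5] mask-off/keep -> 0xab
vd[6] add(0xfb,0x89) -> 0x184
vd[7] add(0x3a,0xb9) -> 0xf3
vd[8] mask-off/keep -> 0x36
vd[9] add(0x9d,0x5a) -> 0xf7
vd[10] mask-off/keep -> 0x0b
vd[11] mask-off/keep -> 0x69
vd[12] mask-off/keep -> 0x12
vd[13] add(0x36,0x42) -> 0x78
vd[14] add(0x52,0x95) -> 0xe7
vd[15] tail/keep -> 0xc6

vd[10] = 11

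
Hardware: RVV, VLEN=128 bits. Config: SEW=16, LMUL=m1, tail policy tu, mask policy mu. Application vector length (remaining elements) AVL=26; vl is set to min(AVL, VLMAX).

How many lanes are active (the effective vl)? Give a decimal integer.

VLMAX = VLEN×LMUL/SEW = 128×1/16 = 8
vl = min(AVL, VLMAX) = min(26, 8) = 8

vl = 8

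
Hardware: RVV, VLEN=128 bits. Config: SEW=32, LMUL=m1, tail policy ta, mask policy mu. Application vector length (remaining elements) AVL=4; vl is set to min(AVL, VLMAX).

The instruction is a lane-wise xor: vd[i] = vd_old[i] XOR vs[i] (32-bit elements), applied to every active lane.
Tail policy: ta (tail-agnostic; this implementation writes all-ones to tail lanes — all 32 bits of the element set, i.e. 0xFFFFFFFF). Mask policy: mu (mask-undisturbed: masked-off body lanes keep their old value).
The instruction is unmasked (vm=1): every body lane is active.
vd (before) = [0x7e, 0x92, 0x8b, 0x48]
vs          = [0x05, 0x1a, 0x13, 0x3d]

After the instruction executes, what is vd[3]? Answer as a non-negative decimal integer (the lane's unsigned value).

vd[3] = 117

lanes per group: 128·1/32 = 4
vl ← min(4, 4) = 4
  i=0: xor(0x7e,0x05) → 123
  i=1: xor(0x92,0x1a) → 136
  i=2: xor(0x8b,0x13) → 152
  i=3: xor(0x48,0x3d) → 117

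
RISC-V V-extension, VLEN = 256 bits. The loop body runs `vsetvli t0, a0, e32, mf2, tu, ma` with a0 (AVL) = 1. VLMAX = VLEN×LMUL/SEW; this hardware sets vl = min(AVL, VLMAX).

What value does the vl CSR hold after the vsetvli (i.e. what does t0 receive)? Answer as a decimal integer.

vl = 1

VLMAX = (256 × 1/2) / 32 = 4 lanes
vl ← min(1, 4) = 1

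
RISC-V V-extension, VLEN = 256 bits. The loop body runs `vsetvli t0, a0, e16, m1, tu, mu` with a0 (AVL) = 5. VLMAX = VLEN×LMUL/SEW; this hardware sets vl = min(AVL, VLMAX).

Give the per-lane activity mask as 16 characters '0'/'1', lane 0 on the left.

predicate = 1111100000000000

VLMAX = VLEN×LMUL/SEW = 256×1/16 = 16
vl = min(AVL, VLMAX) = min(5, 16) = 5
bits (lane 0 leftmost): 1111100000000000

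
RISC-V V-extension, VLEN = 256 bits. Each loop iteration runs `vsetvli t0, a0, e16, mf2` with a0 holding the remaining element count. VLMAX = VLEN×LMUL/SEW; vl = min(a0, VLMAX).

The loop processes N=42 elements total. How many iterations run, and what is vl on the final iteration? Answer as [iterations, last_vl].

lanes per group: 256·1/2/16 = 8
42 elements at 8/iter → 6 passes, remainder 2 on the last

[iterations, last_vl] = [6, 2]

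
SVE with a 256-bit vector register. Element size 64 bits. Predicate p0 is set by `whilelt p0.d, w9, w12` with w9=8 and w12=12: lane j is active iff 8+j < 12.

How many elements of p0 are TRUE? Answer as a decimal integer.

vl = 4

256-bit reg / 64-bit elem → 4 lanes
whilelt: lane j active iff 8+j < 12 → j < 4 → 4 active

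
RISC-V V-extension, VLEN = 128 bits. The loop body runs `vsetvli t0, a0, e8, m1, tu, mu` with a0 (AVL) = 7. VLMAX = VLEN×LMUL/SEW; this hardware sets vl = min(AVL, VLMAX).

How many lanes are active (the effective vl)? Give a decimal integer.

VLMAX = (128 × 1) / 8 = 16 lanes
AVL=7 ≤ VLMAX=16, so vl = 7

vl = 7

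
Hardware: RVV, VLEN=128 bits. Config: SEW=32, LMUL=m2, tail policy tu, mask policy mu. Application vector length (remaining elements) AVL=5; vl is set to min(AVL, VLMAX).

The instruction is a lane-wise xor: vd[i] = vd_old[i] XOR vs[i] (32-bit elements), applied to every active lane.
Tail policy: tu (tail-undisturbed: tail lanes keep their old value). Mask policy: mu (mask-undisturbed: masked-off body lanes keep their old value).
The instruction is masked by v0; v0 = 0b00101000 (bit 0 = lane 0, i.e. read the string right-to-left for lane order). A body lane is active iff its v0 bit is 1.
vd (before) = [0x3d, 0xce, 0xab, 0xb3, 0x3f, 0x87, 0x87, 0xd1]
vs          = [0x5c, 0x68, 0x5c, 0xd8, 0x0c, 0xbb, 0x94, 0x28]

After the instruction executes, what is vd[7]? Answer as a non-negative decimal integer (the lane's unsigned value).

vd[7] = 209

lanes per group: 128·2/32 = 8
AVL=5 ≤ VLMAX=8, so vl = 5
vd[0] mask-off/keep -> 0x3d
vd[1] mask-off/keep -> 0xce
vd[2] mask-off/keep -> 0xab
vd[3] xor(0xb3,0xd8) -> 0x6b
vd[4] mask-off/keep -> 0x3f
vd[5] tail/keep -> 0x87
vd[6] tail/keep -> 0x87
vd[7] tail/keep -> 0xd1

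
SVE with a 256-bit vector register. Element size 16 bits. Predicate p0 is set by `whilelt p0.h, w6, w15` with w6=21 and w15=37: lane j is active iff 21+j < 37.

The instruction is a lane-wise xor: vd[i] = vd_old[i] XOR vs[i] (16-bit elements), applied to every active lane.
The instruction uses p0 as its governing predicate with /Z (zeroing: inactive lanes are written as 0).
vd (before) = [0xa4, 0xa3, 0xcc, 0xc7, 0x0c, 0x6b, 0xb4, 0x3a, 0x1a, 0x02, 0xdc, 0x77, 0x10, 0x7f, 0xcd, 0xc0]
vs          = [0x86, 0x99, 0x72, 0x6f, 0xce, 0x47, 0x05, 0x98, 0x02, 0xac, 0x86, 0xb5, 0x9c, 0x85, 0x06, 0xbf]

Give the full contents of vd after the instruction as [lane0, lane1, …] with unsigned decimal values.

register lanes = 256/16 = 16
whilelt: lane j active iff 21+j < 37 → j < 16 → 16 active
lane  0: xor(0xa4,0x86) ⇒ 0x22
lane  1: xor(0xa3,0x99) ⇒ 0x3a
lane  2: xor(0xcc,0x72) ⇒ 0xbe
lane  3: xor(0xc7,0x6f) ⇒ 0xa8
lane  4: xor(0x0c,0xce) ⇒ 0xc2
lane  5: xor(0x6b,0x47) ⇒ 0x2c
lane  6: xor(0xb4,0x05) ⇒ 0xb1
lane  7: xor(0x3a,0x98) ⇒ 0xa2
lane  8: xor(0x1a,0x02) ⇒ 0x18
lane  9: xor(0x02,0xac) ⇒ 0xae
lane 10: xor(0xdc,0x86) ⇒ 0x5a
lane 11: xor(0x77,0xb5) ⇒ 0xc2
lane 12: xor(0x10,0x9c) ⇒ 0x8c
lane 13: xor(0x7f,0x85) ⇒ 0xfa
lane 14: xor(0xcd,0x06) ⇒ 0xcb
lane 15: xor(0xc0,0xbf) ⇒ 0x7f

vd = [34, 58, 190, 168, 194, 44, 177, 162, 24, 174, 90, 194, 140, 250, 203, 127]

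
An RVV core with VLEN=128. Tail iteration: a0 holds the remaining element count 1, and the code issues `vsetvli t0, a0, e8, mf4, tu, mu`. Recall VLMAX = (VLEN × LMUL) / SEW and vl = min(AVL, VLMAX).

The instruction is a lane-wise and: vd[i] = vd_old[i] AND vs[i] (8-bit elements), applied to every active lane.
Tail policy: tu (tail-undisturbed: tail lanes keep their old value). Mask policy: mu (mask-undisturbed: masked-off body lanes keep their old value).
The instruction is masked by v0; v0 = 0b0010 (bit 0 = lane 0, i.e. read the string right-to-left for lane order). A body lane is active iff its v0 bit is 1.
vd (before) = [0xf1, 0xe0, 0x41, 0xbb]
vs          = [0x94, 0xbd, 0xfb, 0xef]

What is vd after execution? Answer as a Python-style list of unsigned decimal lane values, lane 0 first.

vd = [241, 224, 65, 187]

VLMAX = (128 × 1/4) / 8 = 4 lanes
vl = min(AVL, VLMAX) = min(1, 4) = 1
lane  0: mask-off/keep ⇒ 0xf1
lane  1: tail/keep ⇒ 0xe0
lane  2: tail/keep ⇒ 0x41
lane  3: tail/keep ⇒ 0xbb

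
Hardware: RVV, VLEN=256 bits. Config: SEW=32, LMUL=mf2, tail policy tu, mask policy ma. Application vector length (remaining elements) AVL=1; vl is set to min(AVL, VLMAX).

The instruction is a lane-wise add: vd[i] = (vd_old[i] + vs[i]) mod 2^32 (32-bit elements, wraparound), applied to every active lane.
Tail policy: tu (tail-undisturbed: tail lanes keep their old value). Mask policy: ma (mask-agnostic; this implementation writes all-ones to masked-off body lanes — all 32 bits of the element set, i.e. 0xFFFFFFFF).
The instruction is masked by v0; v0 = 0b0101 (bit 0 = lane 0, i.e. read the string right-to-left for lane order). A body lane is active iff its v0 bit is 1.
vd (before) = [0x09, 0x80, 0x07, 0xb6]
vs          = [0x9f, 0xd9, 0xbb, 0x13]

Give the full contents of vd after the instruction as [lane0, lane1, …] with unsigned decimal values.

vd = [168, 128, 7, 182]

lanes per group: 256·1/2/32 = 4
AVL=1 ≤ VLMAX=4, so vl = 1
[0] add(0x09,0x9f) = 0xa8
[1] tail/keep = 0x80
[2] tail/keep = 0x07
[3] tail/keep = 0xb6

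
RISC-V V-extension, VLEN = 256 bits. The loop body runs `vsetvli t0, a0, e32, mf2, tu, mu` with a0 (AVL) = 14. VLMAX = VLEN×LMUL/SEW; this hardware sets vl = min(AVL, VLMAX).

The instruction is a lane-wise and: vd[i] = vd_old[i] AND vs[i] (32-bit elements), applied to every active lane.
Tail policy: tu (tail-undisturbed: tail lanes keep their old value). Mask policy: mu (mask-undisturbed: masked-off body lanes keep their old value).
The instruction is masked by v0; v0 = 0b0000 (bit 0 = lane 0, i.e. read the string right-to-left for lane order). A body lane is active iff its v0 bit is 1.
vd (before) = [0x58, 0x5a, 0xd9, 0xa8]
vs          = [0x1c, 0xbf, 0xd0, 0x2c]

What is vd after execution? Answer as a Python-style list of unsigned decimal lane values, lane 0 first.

vd = [88, 90, 217, 168]

VLMAX = (256 × 1/2) / 32 = 4 lanes
vl = min(AVL, VLMAX) = min(14, 4) = 4
[0] mask-off/keep = 0x58
[1] mask-off/keep = 0x5a
[2] mask-off/keep = 0xd9
[3] mask-off/keep = 0xa8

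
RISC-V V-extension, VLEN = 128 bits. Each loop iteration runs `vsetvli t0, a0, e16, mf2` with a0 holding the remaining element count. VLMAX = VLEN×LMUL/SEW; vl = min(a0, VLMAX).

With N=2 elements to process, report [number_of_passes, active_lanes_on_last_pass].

[iterations, last_vl] = [1, 2]

VLMAX = VLEN×LMUL/SEW = 128×1/2/16 = 4
iterations = ceil(2/4) = 1; final-pass vl = 2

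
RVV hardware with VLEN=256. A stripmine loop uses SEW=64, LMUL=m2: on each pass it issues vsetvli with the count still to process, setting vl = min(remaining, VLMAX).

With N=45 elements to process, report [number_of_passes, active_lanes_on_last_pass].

lanes per group: 256·2/64 = 8
N=45: ⌈45/8⌉ = 6 iters; last vl = 45 − 5×8 = 5

[iterations, last_vl] = [6, 5]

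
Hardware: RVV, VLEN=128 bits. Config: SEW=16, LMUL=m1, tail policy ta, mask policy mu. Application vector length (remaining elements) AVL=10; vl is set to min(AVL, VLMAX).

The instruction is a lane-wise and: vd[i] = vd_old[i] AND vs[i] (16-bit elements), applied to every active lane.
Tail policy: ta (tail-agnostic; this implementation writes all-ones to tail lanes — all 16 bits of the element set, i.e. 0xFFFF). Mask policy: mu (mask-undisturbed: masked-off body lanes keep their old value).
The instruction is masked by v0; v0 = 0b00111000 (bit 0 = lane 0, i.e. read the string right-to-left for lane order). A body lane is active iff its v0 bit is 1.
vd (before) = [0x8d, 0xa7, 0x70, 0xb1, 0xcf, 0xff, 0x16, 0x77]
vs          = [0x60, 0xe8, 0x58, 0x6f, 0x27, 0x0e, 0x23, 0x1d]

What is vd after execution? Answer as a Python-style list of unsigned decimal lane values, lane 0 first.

VLMAX = (128 × 1) / 16 = 8 lanes
AVL=10 > VLMAX=8, so vl = 8
vd[0] mask-off/keep -> 0x8d
vd[1] mask-off/keep -> 0xa7
vd[2] mask-off/keep -> 0x70
vd[3] and(0xb1,0x6f) -> 0x21
vd[4] and(0xcf,0x27) -> 0x07
vd[5] and(0xff,0x0e) -> 0x0e
vd[6] mask-off/keep -> 0x16
vd[7] mask-off/keep -> 0x77

vd = [141, 167, 112, 33, 7, 14, 22, 119]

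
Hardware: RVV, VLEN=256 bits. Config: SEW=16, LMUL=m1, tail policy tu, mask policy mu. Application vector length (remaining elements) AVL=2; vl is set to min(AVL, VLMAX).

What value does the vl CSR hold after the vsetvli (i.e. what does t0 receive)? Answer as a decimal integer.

vl = 2

lanes per group: 256·1/16 = 16
AVL=2 ≤ VLMAX=16, so vl = 2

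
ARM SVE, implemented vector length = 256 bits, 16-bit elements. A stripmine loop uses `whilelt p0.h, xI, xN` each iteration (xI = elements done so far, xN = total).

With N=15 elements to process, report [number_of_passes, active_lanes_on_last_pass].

register lanes = 256/16 = 16
15 elements at 16/iter → 1 passes, remainder 15 on the last

[iterations, last_vl] = [1, 15]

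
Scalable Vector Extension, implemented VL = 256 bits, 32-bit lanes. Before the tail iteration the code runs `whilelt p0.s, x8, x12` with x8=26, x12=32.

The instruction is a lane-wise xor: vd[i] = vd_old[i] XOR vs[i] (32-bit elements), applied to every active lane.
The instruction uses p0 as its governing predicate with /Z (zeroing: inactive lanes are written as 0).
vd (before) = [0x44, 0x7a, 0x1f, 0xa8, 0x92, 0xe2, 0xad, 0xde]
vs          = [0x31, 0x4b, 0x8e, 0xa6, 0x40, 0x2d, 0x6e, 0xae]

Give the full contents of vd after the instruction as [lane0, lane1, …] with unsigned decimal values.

vd = [117, 49, 145, 14, 210, 207, 0, 0]

register lanes = 256/32 = 8
active while 26+j < 32, i.e. j ∈ [0,6) capped at 8 ⇒ 6
[0] xor(0x44,0x31) = 0x75
[1] xor(0x7a,0x4b) = 0x31
[2] xor(0x1f,0x8e) = 0x91
[3] xor(0xa8,0xa6) = 0x0e
[4] xor(0x92,0x40) = 0xd2
[5] xor(0xe2,0x2d) = 0xcf
[6] tail/zero = 0x00
[7] tail/zero = 0x00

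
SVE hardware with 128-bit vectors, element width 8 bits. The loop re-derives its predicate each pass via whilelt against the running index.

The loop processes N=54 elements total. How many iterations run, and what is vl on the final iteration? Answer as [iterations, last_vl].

[iterations, last_vl] = [4, 6]

lane count: 128 div 8 = 16
54 elements at 16/iter → 4 passes, remainder 6 on the last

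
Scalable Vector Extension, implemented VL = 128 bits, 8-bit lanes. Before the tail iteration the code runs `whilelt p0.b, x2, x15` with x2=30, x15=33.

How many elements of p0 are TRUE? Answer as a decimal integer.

128-bit reg / 8-bit elem → 16 lanes
whilelt: lane j active iff 30+j < 33 → j < 3 → 3 active

vl = 3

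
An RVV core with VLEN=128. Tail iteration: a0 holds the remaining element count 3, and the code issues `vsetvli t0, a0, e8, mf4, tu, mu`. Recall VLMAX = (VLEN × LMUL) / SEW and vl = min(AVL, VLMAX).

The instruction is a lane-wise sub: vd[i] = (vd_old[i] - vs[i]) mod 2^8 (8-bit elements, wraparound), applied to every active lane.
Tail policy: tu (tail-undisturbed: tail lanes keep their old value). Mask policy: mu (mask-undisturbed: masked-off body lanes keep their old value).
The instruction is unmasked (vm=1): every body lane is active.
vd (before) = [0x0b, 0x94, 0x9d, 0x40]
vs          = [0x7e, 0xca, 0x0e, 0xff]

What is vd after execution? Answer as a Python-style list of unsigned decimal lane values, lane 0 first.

VLMAX = (128 × 1/4) / 8 = 4 lanes
vl = min(AVL, VLMAX) = min(3, 4) = 3
[0] sub(0x0b,0x7e) = 0x8d
[1] sub(0x94,0xca) = 0xca
[2] sub(0x9d,0x0e) = 0x8f
[3] tail/keep = 0x40

vd = [141, 202, 143, 64]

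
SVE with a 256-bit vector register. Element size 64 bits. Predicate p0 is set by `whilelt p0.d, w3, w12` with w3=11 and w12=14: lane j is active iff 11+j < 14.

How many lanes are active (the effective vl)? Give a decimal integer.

vl = 3

register lanes = 256/64 = 4
whilelt: lane j active iff 11+j < 14 → j < 3 → 3 active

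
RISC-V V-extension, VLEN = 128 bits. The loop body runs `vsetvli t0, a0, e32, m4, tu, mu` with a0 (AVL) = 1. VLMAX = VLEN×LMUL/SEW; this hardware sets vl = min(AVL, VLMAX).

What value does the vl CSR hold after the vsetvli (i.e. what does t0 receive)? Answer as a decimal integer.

lanes per group: 128·4/32 = 16
AVL=1 ≤ VLMAX=16, so vl = 1

vl = 1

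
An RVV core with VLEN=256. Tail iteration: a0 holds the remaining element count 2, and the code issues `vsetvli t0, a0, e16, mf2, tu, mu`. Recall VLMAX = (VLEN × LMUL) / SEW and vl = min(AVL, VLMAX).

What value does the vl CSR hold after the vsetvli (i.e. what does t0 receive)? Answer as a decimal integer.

vl = 2

lanes per group: 256·1/2/16 = 8
vl ← min(2, 8) = 2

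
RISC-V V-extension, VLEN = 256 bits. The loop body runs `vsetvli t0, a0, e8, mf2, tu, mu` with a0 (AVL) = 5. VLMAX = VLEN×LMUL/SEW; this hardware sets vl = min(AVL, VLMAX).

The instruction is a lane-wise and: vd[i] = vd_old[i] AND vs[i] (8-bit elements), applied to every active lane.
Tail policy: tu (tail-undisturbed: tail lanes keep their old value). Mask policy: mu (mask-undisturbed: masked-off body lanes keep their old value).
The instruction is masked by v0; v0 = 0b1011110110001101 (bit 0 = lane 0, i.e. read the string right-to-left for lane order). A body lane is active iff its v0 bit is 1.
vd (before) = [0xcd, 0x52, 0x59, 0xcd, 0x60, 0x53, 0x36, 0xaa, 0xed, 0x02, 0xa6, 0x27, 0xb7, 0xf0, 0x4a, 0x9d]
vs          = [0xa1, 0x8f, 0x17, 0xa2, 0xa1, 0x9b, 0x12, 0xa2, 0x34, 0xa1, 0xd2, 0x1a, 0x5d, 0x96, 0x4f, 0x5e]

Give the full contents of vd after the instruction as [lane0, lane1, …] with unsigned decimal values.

vd = [129, 82, 17, 128, 96, 83, 54, 170, 237, 2, 166, 39, 183, 240, 74, 157]

VLMAX = (256 × 1/2) / 8 = 16 lanes
AVL=5 ≤ VLMAX=16, so vl = 5
vd[0] and(0xcd,0xa1) -> 0x81
vd[1] mask-off/keep -> 0x52
vd[2] and(0x59,0x17) -> 0x11
vd[3] and(0xcd,0xa2) -> 0x80
vd[4] mask-off/keep -> 0x60
vd[5] tail/keep -> 0x53
vd[6] tail/keep -> 0x36
vd[7] tail/keep -> 0xaa
vd[8] tail/keep -> 0xed
vd[9] tail/keep -> 0x02
vd[10] tail/keep -> 0xa6
vd[11] tail/keep -> 0x27
vd[12] tail/keep -> 0xb7
vd[13] tail/keep -> 0xf0
vd[14] tail/keep -> 0x4a
vd[15] tail/keep -> 0x9d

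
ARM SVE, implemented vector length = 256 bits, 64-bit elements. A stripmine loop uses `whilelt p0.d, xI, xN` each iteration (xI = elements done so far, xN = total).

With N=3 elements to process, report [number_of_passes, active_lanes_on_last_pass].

[iterations, last_vl] = [1, 3]

register lanes = 256/64 = 4
N=3: ⌈3/4⌉ = 1 iters; last vl = 3 − 0×4 = 3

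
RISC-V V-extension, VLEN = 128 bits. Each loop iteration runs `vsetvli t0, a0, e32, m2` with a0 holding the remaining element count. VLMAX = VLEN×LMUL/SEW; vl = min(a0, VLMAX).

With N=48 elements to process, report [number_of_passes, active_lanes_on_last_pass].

[iterations, last_vl] = [6, 8]

VLMAX = (128 × 2) / 32 = 8 lanes
N=48: ⌈48/8⌉ = 6 iters; last vl = 48 − 5×8 = 8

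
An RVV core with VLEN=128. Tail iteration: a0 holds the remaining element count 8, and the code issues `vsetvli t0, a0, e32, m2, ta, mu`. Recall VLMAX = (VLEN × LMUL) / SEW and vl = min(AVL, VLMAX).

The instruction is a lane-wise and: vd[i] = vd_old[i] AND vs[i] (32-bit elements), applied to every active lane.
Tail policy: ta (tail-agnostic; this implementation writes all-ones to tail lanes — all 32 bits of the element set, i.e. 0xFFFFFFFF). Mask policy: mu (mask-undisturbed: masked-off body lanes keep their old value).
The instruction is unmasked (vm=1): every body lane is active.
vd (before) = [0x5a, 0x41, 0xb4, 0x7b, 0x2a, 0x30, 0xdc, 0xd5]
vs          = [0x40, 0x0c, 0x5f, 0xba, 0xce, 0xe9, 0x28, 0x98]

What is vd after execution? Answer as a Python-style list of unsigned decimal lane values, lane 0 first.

vd = [64, 0, 20, 58, 10, 32, 8, 144]

lanes per group: 128·2/32 = 8
vl ← min(8, 8) = 8
vd[0] and(0x5a,0x40) -> 0x40
vd[1] and(0x41,0x0c) -> 0x00
vd[2] and(0xb4,0x5f) -> 0x14
vd[3] and(0x7b,0xba) -> 0x3a
vd[4] and(0x2a,0xce) -> 0x0a
vd[5] and(0x30,0xe9) -> 0x20
vd[6] and(0xdc,0x28) -> 0x08
vd[7] and(0xd5,0x98) -> 0x90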